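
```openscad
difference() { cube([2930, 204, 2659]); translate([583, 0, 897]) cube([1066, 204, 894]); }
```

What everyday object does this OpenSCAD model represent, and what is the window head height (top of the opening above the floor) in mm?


A wall with a window opening. The window head height is 1791 mm.

A wall with a rectangular opening subtracted — a window. Sill at z = 897, opening 894 mm tall, so the head is at 897 + 894 = 1791 mm.


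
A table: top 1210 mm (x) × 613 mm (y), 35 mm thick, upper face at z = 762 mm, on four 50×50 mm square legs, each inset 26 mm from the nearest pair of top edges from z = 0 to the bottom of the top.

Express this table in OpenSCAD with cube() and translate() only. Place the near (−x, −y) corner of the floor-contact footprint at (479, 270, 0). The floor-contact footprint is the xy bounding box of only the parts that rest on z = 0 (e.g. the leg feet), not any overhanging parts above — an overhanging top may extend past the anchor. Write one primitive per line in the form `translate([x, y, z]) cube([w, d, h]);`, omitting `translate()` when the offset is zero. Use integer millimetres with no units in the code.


translate([453, 244, 727]) cube([1210, 613, 35]);
translate([479, 270, 0]) cube([50, 50, 727]);
translate([1587, 270, 0]) cube([50, 50, 727]);
translate([479, 781, 0]) cube([50, 50, 727]);
translate([1587, 781, 0]) cube([50, 50, 727]);


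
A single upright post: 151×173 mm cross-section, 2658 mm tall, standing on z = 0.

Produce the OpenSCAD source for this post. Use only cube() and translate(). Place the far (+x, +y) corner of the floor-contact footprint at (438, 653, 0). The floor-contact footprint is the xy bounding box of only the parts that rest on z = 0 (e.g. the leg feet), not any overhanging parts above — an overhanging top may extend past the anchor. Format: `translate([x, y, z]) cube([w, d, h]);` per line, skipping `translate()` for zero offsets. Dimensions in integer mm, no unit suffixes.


translate([287, 480, 0]) cube([151, 173, 2658]);


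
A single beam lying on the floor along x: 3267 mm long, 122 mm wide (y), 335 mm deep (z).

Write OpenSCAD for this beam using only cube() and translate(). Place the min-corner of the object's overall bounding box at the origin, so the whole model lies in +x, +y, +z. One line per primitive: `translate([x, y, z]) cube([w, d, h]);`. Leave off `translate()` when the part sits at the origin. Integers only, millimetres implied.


cube([3267, 122, 335]);


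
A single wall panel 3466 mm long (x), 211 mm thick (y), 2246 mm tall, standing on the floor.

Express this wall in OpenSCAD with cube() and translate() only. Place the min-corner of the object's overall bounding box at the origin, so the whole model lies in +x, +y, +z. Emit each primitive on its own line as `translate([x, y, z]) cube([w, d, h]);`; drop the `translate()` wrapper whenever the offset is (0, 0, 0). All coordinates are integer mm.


cube([3466, 211, 2246]);


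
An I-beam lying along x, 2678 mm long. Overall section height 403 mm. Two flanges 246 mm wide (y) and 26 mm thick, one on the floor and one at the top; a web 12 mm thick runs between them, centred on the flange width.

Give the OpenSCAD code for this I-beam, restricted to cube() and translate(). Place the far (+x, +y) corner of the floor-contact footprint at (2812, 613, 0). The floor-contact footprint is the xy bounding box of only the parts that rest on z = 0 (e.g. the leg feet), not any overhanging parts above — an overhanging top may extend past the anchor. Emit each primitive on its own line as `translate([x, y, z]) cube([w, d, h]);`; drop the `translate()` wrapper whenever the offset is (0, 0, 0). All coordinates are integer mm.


translate([134, 367, 0]) cube([2678, 246, 26]);
translate([134, 484, 26]) cube([2678, 12, 351]);
translate([134, 367, 377]) cube([2678, 246, 26]);


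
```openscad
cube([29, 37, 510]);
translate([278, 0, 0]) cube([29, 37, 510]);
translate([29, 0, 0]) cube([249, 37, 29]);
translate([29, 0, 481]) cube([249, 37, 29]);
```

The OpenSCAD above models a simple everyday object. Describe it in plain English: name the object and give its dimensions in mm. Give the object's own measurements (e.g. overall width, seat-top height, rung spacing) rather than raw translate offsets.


A rectangular picture frame lying in the x–z plane (depth along y). The opening is 249 mm wide (x) by 452 mm tall (z), surrounded by a border 29 mm wide on all four sides. The frame is 37 mm deep and is made of two full-height vertical stiles with two horizontal rails fitted between them.


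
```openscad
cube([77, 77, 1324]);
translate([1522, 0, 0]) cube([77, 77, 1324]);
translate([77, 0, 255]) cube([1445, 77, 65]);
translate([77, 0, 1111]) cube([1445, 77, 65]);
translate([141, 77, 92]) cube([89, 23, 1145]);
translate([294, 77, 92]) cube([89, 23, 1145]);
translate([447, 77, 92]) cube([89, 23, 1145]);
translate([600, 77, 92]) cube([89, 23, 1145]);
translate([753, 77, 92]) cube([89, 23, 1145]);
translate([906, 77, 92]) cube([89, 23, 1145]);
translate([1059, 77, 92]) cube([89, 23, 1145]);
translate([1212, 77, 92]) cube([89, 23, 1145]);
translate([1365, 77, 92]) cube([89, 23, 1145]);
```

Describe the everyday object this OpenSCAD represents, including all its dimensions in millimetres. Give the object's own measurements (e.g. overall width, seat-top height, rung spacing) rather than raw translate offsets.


A fence section. Two 77×77 mm posts, 1324 mm tall, stand on the floor with a clear span of 1445 mm between their inner faces. Two horizontal rails of 77×65 mm section span the gap between the posts with their undersides at z = 255 mm and z = 1111 mm, flush with the posts' −y face. 9 pickets, each 89 mm wide, 23 mm thick and 1145 mm tall, are fixed to the +y face of the rails with their bottoms at z = 92 mm, spaced across the span with a 64 mm gap after the −x post and between neighbouring pickets, with 68 mm left before the +x post.


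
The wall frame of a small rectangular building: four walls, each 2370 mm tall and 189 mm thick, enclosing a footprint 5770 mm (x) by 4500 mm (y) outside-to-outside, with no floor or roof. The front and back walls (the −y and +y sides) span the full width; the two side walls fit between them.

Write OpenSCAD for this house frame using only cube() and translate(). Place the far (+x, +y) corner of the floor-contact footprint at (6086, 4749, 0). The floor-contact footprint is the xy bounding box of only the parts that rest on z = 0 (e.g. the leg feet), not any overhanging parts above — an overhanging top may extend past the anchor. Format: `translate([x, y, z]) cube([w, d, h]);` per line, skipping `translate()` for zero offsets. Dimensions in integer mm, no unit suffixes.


translate([316, 249, 0]) cube([5770, 189, 2370]);
translate([316, 4560, 0]) cube([5770, 189, 2370]);
translate([316, 438, 0]) cube([189, 4122, 2370]);
translate([5897, 438, 0]) cube([189, 4122, 2370]);


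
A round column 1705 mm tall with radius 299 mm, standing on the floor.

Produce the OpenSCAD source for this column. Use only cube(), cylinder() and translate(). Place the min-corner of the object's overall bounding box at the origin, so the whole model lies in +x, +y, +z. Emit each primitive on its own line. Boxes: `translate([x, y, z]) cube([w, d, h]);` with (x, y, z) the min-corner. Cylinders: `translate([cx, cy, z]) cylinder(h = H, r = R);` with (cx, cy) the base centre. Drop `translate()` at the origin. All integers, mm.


translate([299, 299, 0]) cylinder(h = 1705, r = 299);


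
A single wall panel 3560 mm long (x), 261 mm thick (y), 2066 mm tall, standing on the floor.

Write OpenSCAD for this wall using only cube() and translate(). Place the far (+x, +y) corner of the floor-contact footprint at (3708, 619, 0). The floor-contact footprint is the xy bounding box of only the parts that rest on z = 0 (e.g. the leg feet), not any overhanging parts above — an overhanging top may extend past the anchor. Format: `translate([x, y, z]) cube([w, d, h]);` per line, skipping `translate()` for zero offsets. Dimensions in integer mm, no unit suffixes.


translate([148, 358, 0]) cube([3560, 261, 2066]);


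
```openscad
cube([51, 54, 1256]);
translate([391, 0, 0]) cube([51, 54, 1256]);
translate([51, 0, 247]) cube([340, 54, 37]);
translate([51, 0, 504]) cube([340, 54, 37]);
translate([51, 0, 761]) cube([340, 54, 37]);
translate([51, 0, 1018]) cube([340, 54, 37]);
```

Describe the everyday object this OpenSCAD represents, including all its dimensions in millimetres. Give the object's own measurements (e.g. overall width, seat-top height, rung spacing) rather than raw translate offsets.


A straight ladder. Two 51×54 mm vertical rails, 1256 mm tall, stand 442 mm apart (outside-to-outside) with their front faces coplanar on the −y side. 4 rungs, each 54 mm deep and 37 mm tall, span between the inner faces of the rails, front faces flush with the rails. The lowest rung's underside is at z = 247 mm and rungs are spaced 257 mm apart (underside to underside).


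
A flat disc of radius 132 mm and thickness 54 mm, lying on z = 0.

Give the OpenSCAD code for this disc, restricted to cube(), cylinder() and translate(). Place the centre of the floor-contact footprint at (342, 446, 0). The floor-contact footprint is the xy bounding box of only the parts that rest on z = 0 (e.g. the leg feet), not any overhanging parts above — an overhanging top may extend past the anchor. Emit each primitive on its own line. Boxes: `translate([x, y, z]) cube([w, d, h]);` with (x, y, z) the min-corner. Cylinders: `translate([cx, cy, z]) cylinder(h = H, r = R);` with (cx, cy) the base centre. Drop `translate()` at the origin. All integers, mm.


translate([342, 446, 0]) cylinder(h = 54, r = 132);


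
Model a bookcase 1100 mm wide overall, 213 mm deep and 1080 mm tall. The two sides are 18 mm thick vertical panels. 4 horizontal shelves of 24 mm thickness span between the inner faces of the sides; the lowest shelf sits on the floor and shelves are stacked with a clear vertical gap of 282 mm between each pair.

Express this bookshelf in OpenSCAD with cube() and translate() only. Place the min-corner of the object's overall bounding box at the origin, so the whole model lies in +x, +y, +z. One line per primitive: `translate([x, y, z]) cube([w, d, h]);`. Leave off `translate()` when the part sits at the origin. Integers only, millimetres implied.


cube([18, 213, 1080]);
translate([1082, 0, 0]) cube([18, 213, 1080]);
translate([18, 0, 0]) cube([1064, 213, 24]);
translate([18, 0, 306]) cube([1064, 213, 24]);
translate([18, 0, 612]) cube([1064, 213, 24]);
translate([18, 0, 918]) cube([1064, 213, 24]);


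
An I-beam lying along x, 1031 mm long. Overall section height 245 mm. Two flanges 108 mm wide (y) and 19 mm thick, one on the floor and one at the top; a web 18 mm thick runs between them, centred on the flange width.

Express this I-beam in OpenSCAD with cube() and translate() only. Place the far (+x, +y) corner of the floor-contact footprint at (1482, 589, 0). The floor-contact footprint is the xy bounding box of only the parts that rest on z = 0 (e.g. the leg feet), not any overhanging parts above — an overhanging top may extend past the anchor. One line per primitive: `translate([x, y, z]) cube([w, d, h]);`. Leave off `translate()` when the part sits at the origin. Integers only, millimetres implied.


translate([451, 481, 0]) cube([1031, 108, 19]);
translate([451, 526, 19]) cube([1031, 18, 207]);
translate([451, 481, 226]) cube([1031, 108, 19]);


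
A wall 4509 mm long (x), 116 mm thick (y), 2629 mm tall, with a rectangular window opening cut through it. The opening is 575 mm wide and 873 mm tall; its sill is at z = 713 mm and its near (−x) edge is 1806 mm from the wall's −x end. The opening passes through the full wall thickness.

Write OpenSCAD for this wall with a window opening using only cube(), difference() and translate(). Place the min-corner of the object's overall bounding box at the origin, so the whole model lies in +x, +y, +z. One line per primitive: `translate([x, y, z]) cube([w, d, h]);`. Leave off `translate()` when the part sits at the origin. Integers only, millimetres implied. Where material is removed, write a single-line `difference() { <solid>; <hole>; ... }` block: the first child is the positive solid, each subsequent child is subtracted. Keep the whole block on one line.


difference() { cube([4509, 116, 2629]); translate([1806, 0, 713]) cube([575, 116, 873]); }


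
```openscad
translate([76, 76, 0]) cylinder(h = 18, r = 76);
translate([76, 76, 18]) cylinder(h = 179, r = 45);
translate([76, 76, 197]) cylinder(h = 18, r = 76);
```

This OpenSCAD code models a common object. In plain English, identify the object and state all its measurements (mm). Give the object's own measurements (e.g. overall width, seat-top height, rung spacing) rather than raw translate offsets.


A spool: two coaxial disc flanges of radius 76 mm and thickness 18 mm, joined by a core cylinder of radius 45 mm and height 179 mm. The lower flange rests on z = 0 and the three cylinders share a vertical axis.


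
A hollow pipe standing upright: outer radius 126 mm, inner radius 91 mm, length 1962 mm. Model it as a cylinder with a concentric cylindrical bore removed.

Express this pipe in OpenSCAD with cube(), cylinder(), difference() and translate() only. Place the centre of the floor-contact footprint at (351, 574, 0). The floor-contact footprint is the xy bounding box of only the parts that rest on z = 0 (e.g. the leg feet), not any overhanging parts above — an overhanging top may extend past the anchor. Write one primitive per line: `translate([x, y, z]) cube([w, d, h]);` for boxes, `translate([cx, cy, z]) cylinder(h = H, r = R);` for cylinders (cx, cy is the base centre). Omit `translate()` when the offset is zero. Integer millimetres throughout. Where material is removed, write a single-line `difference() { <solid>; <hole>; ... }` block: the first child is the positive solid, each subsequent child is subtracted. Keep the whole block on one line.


difference() { translate([351, 574, 0]) cylinder(h = 1962, r = 126); translate([351, 574, 0]) cylinder(h = 1962, r = 91); }


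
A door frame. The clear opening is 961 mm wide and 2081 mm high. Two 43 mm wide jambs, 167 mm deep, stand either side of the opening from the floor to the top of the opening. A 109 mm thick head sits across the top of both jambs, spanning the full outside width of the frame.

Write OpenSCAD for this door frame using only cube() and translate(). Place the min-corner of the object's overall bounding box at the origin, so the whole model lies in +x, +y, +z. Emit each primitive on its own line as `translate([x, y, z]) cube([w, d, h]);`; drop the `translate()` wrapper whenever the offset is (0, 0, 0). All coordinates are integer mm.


cube([43, 167, 2081]);
translate([1004, 0, 0]) cube([43, 167, 2081]);
translate([0, 0, 2081]) cube([1047, 167, 109]);


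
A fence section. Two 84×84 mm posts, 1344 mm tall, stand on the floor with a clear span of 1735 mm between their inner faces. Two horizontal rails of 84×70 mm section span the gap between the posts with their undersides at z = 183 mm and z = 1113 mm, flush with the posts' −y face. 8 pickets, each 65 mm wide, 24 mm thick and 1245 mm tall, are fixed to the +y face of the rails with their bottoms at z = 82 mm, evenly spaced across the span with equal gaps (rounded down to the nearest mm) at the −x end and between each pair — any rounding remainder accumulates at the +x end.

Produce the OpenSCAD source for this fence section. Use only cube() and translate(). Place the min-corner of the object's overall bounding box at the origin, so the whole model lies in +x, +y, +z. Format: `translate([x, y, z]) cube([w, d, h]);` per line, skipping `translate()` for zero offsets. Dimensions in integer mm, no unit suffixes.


cube([84, 84, 1344]);
translate([1819, 0, 0]) cube([84, 84, 1344]);
translate([84, 0, 183]) cube([1735, 84, 70]);
translate([84, 0, 1113]) cube([1735, 84, 70]);
translate([219, 84, 82]) cube([65, 24, 1245]);
translate([419, 84, 82]) cube([65, 24, 1245]);
translate([619, 84, 82]) cube([65, 24, 1245]);
translate([819, 84, 82]) cube([65, 24, 1245]);
translate([1019, 84, 82]) cube([65, 24, 1245]);
translate([1219, 84, 82]) cube([65, 24, 1245]);
translate([1419, 84, 82]) cube([65, 24, 1245]);
translate([1619, 84, 82]) cube([65, 24, 1245]);


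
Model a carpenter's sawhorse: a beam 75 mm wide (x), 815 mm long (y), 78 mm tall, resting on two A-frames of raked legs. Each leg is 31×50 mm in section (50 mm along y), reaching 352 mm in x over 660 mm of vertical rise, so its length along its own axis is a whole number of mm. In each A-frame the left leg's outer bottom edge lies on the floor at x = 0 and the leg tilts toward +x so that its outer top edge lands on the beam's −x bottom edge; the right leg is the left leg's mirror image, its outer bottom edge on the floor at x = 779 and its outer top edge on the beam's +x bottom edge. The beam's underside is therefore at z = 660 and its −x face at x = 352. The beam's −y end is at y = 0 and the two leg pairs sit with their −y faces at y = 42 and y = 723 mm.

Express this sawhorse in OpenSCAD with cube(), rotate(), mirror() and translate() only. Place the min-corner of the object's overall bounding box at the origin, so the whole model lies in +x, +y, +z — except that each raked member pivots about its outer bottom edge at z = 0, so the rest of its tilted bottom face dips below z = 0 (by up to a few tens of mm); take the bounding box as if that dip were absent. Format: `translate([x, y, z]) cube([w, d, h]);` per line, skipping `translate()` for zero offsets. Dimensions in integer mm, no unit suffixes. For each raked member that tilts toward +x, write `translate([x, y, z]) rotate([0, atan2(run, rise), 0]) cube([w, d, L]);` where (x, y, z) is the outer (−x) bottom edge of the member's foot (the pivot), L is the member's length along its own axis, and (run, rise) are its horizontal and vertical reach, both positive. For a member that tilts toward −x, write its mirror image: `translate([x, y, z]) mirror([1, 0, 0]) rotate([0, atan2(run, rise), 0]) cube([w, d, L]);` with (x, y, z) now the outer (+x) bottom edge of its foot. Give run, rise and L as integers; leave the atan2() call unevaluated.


translate([352, 0, 660]) cube([75, 815, 78]);
translate([0, 42, 0]) rotate([0, atan2(352, 660), 0]) cube([31, 50, 748]);
translate([779, 42, 0]) mirror([1, 0, 0]) rotate([0, atan2(352, 660), 0]) cube([31, 50, 748]);
translate([0, 723, 0]) rotate([0, atan2(352, 660), 0]) cube([31, 50, 748]);
translate([779, 723, 0]) mirror([1, 0, 0]) rotate([0, atan2(352, 660), 0]) cube([31, 50, 748]);


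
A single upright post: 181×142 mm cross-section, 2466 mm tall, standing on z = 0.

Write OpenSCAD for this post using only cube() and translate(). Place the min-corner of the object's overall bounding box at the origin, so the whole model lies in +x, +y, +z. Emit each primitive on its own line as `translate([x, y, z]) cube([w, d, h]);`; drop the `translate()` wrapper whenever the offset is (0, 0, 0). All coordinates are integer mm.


cube([181, 142, 2466]);


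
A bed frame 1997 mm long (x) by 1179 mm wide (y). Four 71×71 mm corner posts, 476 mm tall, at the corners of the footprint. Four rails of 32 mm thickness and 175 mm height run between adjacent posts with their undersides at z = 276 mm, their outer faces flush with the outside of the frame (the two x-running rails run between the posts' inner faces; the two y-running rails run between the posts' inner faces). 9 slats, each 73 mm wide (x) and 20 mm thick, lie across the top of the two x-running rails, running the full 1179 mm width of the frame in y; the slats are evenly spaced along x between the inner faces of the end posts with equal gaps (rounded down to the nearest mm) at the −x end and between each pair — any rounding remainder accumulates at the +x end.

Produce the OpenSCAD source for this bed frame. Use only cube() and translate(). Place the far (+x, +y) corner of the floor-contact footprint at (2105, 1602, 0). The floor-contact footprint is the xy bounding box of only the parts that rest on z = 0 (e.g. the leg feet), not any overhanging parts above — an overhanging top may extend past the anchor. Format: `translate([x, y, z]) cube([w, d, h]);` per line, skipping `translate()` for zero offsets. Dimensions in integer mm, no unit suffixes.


// slat z = rail_z + rail_h = 276 + 175 = 451
// slat gap = ⌊(1855 − 9·73) / 10⌋ = 119
translate([108, 423, 0]) cube([71, 71, 476]);
translate([108, 1531, 0]) cube([71, 71, 476]);
translate([2034, 423, 0]) cube([71, 71, 476]);
translate([2034, 1531, 0]) cube([71, 71, 476]);
translate([179, 423, 276]) cube([1855, 32, 175]);
translate([179, 1570, 276]) cube([1855, 32, 175]);
translate([108, 494, 276]) cube([32, 1037, 175]);
translate([2073, 494, 276]) cube([32, 1037, 175]);
translate([298, 423, 451]) cube([73, 1179, 20]);
translate([490, 423, 451]) cube([73, 1179, 20]);
translate([682, 423, 451]) cube([73, 1179, 20]);
translate([874, 423, 451]) cube([73, 1179, 20]);
translate([1066, 423, 451]) cube([73, 1179, 20]);
translate([1258, 423, 451]) cube([73, 1179, 20]);
translate([1450, 423, 451]) cube([73, 1179, 20]);
translate([1642, 423, 451]) cube([73, 1179, 20]);
translate([1834, 423, 451]) cube([73, 1179, 20]);


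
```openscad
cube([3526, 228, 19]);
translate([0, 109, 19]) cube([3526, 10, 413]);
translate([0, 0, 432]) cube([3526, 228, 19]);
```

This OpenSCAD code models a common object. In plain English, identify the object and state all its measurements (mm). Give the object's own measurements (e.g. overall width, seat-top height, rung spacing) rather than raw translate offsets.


An I-beam lying along x, 3526 mm long. Overall section height 451 mm. Two flanges 228 mm wide (y) and 19 mm thick, one on the floor and one at the top; a web 10 mm thick runs between them, centred on the flange width.


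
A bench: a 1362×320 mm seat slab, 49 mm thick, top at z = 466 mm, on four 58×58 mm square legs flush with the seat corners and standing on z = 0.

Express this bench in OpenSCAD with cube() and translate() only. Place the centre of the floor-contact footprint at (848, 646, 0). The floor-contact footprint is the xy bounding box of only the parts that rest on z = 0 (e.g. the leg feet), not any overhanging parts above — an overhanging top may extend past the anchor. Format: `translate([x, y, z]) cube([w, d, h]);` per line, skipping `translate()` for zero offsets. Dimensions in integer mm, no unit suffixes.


translate([167, 486, 417]) cube([1362, 320, 49]);
translate([167, 486, 0]) cube([58, 58, 417]);
translate([167, 748, 0]) cube([58, 58, 417]);
translate([1471, 486, 0]) cube([58, 58, 417]);
translate([1471, 748, 0]) cube([58, 58, 417]);


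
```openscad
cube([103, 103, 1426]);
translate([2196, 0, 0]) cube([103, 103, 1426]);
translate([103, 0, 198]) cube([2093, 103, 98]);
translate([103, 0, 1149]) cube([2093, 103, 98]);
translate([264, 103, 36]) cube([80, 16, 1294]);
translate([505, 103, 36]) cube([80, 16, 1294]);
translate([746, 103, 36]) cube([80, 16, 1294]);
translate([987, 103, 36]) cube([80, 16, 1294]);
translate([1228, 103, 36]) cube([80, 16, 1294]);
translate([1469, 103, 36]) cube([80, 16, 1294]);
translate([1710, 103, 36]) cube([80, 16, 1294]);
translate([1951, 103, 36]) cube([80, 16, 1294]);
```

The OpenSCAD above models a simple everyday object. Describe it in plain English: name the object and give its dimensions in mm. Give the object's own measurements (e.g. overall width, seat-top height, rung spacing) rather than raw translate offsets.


A fence section. Two 103×103 mm posts, 1426 mm tall, stand on the floor with a clear span of 2093 mm between their inner faces. Two horizontal rails of 103×98 mm section span the gap between the posts with their undersides at z = 198 mm and z = 1149 mm, flush with the posts' −y face. 8 pickets, each 80 mm wide, 16 mm thick and 1294 mm tall, are fixed to the +y face of the rails with their bottoms at z = 36 mm, spaced across the span with a 161 mm gap after the −x post and between neighbouring pickets, with 165 mm left before the +x post.


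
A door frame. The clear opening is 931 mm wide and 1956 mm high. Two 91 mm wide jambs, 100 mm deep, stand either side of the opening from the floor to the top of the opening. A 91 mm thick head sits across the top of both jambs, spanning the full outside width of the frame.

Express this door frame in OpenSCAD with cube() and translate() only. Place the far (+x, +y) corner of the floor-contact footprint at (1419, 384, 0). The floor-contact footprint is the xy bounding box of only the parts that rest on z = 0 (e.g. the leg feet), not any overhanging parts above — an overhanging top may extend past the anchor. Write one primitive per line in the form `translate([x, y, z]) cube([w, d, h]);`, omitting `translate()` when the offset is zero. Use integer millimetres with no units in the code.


translate([306, 284, 0]) cube([91, 100, 1956]);
translate([1328, 284, 0]) cube([91, 100, 1956]);
translate([306, 284, 1956]) cube([1113, 100, 91]);


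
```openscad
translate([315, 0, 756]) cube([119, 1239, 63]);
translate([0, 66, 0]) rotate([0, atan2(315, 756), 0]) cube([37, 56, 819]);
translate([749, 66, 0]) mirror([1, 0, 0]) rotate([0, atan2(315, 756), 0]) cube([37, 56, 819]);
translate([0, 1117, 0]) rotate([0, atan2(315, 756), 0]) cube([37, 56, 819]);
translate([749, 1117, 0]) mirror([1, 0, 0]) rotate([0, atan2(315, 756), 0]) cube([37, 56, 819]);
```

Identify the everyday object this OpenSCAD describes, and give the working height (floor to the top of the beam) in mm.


A sawhorse. The overall height is 819 mm.

A beam across two mirrored pairs of raked legs — a sawhorse. The beam's underside is at z = 756 (matching the legs' vertical rise in atan2(315, 756)) and the beam is 63 mm tall, so its top is at 756 + 63 = 819 mm. The raked legs top out at the beam's underside, so that is the highest point.


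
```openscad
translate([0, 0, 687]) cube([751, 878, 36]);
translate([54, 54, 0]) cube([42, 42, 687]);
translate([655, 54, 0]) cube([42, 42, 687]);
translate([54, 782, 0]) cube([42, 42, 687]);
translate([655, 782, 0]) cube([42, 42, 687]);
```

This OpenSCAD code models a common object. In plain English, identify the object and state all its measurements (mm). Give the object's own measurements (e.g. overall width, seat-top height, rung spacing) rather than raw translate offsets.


A table: top 751 mm (x) × 878 mm (y), 36 mm thick, upper face at z = 723 mm, on four 42×42 mm square legs, each inset 54 mm from the nearest pair of top edges from z = 0 to the bottom of the top.


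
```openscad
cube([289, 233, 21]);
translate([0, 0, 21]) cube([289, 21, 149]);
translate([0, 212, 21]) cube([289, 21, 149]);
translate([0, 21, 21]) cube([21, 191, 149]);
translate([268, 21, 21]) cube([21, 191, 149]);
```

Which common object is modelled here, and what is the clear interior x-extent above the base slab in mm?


An open box. The internal width is 247 mm.

A 289×233 base slab with four walls standing on it — an open box. The base is 289 mm wide and the walls are 21 mm thick, so the internal width is 289 − 2 × 21 = 247 mm.


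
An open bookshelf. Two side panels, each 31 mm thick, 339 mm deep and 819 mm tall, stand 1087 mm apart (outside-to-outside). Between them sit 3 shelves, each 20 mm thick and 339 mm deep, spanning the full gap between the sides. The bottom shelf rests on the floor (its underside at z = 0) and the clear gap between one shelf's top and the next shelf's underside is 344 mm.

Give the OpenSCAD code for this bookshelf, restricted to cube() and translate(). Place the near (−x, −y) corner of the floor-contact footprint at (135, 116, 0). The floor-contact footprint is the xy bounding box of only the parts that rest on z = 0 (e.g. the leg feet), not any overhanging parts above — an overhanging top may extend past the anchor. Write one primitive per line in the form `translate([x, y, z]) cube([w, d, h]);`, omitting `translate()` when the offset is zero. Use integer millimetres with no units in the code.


translate([135, 116, 0]) cube([31, 339, 819]);
translate([1191, 116, 0]) cube([31, 339, 819]);
translate([166, 116, 0]) cube([1025, 339, 20]);
translate([166, 116, 364]) cube([1025, 339, 20]);
translate([166, 116, 728]) cube([1025, 339, 20]);


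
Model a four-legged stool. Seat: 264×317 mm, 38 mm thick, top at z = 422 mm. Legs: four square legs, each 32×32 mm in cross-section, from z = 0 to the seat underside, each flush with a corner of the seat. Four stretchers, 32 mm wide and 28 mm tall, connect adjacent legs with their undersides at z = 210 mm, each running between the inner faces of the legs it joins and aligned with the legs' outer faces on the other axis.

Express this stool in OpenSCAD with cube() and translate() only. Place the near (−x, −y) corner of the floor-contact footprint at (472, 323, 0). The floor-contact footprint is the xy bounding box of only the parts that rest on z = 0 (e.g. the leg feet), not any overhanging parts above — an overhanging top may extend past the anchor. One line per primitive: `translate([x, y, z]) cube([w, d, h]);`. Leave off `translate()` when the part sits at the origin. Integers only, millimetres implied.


translate([472, 323, 384]) cube([264, 317, 38]);
translate([472, 323, 0]) cube([32, 32, 384]);
translate([704, 323, 0]) cube([32, 32, 384]);
translate([472, 608, 0]) cube([32, 32, 384]);
translate([704, 608, 0]) cube([32, 32, 384]);
translate([504, 323, 210]) cube([200, 32, 28]);
translate([504, 608, 210]) cube([200, 32, 28]);
translate([472, 355, 210]) cube([32, 253, 28]);
translate([704, 355, 210]) cube([32, 253, 28]);


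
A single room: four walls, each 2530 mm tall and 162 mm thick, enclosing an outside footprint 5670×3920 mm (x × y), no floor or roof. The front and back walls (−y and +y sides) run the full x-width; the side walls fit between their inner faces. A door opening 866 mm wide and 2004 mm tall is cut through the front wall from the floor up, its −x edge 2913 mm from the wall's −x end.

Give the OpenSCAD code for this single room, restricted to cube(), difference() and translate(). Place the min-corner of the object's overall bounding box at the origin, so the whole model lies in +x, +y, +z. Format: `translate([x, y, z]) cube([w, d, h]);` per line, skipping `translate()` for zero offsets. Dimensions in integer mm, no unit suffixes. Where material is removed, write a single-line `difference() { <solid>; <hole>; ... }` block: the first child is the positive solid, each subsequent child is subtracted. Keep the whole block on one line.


difference() { cube([5670, 162, 2530]); translate([2913, 0, 0]) cube([866, 162, 2004]); }
translate([0, 3758, 0]) cube([5670, 162, 2530]);
translate([0, 162, 0]) cube([162, 3596, 2530]);
translate([5508, 162, 0]) cube([162, 3596, 2530]);


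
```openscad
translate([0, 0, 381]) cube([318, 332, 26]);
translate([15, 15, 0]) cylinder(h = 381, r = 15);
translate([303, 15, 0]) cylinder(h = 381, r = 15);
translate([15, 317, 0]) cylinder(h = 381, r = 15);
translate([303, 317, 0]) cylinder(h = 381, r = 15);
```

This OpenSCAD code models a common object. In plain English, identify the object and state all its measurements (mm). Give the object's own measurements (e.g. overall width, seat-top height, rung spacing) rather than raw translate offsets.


A simple wooden stool: a rectangular seat 318 mm (x) by 332 mm (y), 26 mm thick, top face at z = 407 mm, on four round legs, each 30 mm in diameter. The legs rest on z = 0, each leg's axis is inset half a diameter from the nearest pair of seat edges (so the leg's bounding box is flush with the corner).


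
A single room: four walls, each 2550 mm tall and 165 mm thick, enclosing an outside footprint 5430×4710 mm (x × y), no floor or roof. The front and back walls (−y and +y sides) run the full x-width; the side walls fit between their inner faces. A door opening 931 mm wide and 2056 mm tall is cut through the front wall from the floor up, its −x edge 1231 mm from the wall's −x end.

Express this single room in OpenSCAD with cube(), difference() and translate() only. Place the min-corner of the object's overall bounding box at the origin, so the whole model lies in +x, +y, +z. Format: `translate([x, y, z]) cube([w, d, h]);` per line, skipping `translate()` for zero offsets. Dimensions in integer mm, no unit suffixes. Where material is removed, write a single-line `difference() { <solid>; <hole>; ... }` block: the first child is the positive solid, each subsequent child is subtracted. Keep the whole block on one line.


difference() { cube([5430, 165, 2550]); translate([1231, 0, 0]) cube([931, 165, 2056]); }
translate([0, 4545, 0]) cube([5430, 165, 2550]);
translate([0, 165, 0]) cube([165, 4380, 2550]);
translate([5265, 165, 0]) cube([165, 4380, 2550]);


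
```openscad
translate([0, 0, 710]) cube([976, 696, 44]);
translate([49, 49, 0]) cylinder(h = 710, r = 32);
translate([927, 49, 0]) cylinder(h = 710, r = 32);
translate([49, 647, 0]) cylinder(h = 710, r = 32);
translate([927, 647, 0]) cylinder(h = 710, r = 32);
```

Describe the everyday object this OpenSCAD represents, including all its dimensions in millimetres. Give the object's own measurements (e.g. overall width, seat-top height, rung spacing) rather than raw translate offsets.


A table: top 976 mm (x) × 696 mm (y), 44 mm thick, upper face at z = 754 mm, on four round legs of 64 mm diameter, each leg's bounding box inset 17 mm from the nearest pair of top edges from z = 0 to the bottom of the top.


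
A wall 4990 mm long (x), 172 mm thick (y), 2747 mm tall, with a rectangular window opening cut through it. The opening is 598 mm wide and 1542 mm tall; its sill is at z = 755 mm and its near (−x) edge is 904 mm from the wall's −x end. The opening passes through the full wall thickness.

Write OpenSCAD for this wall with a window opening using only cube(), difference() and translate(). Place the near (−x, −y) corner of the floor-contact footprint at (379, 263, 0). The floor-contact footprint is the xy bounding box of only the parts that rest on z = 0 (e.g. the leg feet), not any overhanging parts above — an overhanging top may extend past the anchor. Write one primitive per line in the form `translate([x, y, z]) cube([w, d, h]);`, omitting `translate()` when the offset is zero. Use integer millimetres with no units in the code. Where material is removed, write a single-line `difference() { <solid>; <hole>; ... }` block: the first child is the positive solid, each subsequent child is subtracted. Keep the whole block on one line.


difference() { translate([379, 263, 0]) cube([4990, 172, 2747]); translate([1283, 263, 755]) cube([598, 172, 1542]); }


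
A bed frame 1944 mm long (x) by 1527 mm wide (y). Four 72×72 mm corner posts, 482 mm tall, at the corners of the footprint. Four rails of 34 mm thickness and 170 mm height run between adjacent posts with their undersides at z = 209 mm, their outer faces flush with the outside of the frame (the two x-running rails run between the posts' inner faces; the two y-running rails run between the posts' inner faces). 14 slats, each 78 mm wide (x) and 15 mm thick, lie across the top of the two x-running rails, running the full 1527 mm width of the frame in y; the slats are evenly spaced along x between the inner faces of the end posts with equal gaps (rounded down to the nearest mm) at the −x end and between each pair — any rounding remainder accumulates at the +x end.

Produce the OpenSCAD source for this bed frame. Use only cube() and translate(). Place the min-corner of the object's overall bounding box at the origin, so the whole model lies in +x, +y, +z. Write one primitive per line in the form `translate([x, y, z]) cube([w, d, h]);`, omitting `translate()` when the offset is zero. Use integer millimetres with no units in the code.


// slat z = rail_z + rail_h = 209 + 170 = 379
// slat gap = ⌊(1800 − 14·78) / 15⌋ = 47
cube([72, 72, 482]);
translate([0, 1455, 0]) cube([72, 72, 482]);
translate([1872, 0, 0]) cube([72, 72, 482]);
translate([1872, 1455, 0]) cube([72, 72, 482]);
translate([72, 0, 209]) cube([1800, 34, 170]);
translate([72, 1493, 209]) cube([1800, 34, 170]);
translate([0, 72, 209]) cube([34, 1383, 170]);
translate([1910, 72, 209]) cube([34, 1383, 170]);
translate([119, 0, 379]) cube([78, 1527, 15]);
translate([244, 0, 379]) cube([78, 1527, 15]);
translate([369, 0, 379]) cube([78, 1527, 15]);
translate([494, 0, 379]) cube([78, 1527, 15]);
translate([619, 0, 379]) cube([78, 1527, 15]);
translate([744, 0, 379]) cube([78, 1527, 15]);
translate([869, 0, 379]) cube([78, 1527, 15]);
translate([994, 0, 379]) cube([78, 1527, 15]);
translate([1119, 0, 379]) cube([78, 1527, 15]);
translate([1244, 0, 379]) cube([78, 1527, 15]);
translate([1369, 0, 379]) cube([78, 1527, 15]);
translate([1494, 0, 379]) cube([78, 1527, 15]);
translate([1619, 0, 379]) cube([78, 1527, 15]);
translate([1744, 0, 379]) cube([78, 1527, 15]);


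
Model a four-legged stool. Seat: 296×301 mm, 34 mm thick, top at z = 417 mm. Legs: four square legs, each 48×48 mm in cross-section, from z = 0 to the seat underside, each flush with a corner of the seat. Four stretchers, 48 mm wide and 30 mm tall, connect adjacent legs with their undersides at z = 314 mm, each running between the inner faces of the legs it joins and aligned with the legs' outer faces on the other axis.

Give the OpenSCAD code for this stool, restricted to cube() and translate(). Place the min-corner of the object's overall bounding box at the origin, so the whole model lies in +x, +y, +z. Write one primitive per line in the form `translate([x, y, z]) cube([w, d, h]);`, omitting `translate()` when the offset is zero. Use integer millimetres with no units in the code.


// leg_h = 417 - 34 = 383
// stretcher span = 296 - 2*48 = 200
translate([0, 0, 383]) cube([296, 301, 34]);
cube([48, 48, 383]);
translate([248, 0, 0]) cube([48, 48, 383]);
translate([0, 253, 0]) cube([48, 48, 383]);
translate([248, 253, 0]) cube([48, 48, 383]);
translate([48, 0, 314]) cube([200, 48, 30]);
translate([48, 253, 314]) cube([200, 48, 30]);
translate([0, 48, 314]) cube([48, 205, 30]);
translate([248, 48, 314]) cube([48, 205, 30]);


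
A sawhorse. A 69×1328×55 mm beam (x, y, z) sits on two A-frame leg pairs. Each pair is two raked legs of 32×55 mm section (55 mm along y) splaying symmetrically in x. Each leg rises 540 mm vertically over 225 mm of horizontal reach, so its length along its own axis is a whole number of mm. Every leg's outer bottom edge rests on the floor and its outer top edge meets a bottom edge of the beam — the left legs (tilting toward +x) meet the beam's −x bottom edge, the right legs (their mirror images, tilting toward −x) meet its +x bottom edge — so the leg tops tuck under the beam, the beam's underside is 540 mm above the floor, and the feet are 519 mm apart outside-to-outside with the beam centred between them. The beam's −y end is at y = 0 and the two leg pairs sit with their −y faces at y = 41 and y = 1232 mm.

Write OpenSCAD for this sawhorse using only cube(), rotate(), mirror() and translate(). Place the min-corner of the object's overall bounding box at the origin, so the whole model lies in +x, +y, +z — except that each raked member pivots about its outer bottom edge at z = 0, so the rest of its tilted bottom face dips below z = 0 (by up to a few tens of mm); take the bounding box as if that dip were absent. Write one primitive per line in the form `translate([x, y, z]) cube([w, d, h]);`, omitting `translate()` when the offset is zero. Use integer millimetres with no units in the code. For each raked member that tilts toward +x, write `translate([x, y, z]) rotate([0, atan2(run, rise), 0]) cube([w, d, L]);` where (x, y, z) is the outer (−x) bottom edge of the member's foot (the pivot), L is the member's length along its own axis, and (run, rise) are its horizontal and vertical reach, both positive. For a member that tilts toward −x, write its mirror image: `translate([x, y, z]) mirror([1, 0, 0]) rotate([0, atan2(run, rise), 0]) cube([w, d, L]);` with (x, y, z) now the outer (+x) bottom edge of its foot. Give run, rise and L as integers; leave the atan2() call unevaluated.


translate([225, 0, 540]) cube([69, 1328, 55]);
translate([0, 41, 0]) rotate([0, atan2(225, 540), 0]) cube([32, 55, 585]);
translate([519, 41, 0]) mirror([1, 0, 0]) rotate([0, atan2(225, 540), 0]) cube([32, 55, 585]);
translate([0, 1232, 0]) rotate([0, atan2(225, 540), 0]) cube([32, 55, 585]);
translate([519, 1232, 0]) mirror([1, 0, 0]) rotate([0, atan2(225, 540), 0]) cube([32, 55, 585]);
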